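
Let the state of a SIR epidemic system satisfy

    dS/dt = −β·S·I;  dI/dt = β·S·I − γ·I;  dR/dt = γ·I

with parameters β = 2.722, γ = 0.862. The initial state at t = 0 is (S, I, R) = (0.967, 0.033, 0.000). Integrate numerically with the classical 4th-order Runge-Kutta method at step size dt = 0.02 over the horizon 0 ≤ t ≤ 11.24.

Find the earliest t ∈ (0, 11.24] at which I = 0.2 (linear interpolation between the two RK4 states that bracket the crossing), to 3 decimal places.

t = 1.212

t=0.000: state=(0.967, 0.033, 0.000)
step 1 (dt=0.02): k1=(-0.087, 0.058, 0.028), k2=(-0.088, 0.059, 0.029), k3=(-0.088, 0.059, 0.029), k4=(-0.090, 0.060, 0.029); state += dt/6·(k1+2k2+2k3+k4)
t=0.020: state=(0.965, 0.034, 0.001)
t=0.040: state=(0.963, 0.035, 0.001)
t=0.060: state=(0.962, 0.037, 0.002)
continuing one RK4 step at a time; state shown every 25 steps (Δt=0.5):
t=0.500: state=(0.901, 0.077, 0.023)
t=1.000: state=(0.771, 0.157, 0.072)
t=1.200: state=(0.700, 0.197, 0.102)
next step: t=1.220: state=(0.693, 0.202, 0.106) — I has crossed 0.2
linear interpolation between t=1.200 (0.19747) and t=1.220 (0.20160) → t≈1.212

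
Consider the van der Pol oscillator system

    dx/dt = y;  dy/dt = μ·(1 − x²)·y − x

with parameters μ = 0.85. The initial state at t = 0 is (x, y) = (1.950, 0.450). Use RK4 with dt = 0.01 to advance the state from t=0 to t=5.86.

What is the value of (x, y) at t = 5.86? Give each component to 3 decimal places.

t=0.000: state=(1.950, 0.450)
step 1 (dt=0.01): k1=(0.450, -3.022), k2=(0.435, -2.991), k3=(0.435, -2.992), k4=(0.420, -2.961); state += dt/6·(k1+2k2+2k3+k4)
t=0.010: state=(1.954, 0.420)
t=0.020: state=(1.958, 0.391)
t=0.030: state=(1.962, 0.362)
continuing one RK4 step at a time; state shown every 20 steps (Δt=0.2):
t=0.200: state=(1.988, -0.037)
t=0.400: state=(1.948, -0.335)
t=0.600: state=(1.861, -0.522)
t=0.800: state=(1.742, -0.657)
t=1.000: state=(1.599, -0.773)
t=1.200: state=(1.433, -0.893)
t=1.400: state=(1.241, -1.032)
t=1.600: state=(1.018, -1.205)
t=1.800: state=(0.756, -1.429)
t=2.000: state=(0.442, -1.719)
t=2.200: state=(0.064, -2.068)
t=2.400: state=(-0.384, -2.402)
t=2.600: state=(-0.883, -2.520)
t=2.800: state=(-1.361, -2.182)
t=3.000: state=(-1.727, -1.436)
t=3.200: state=(-1.934, -0.654)
t=3.400: state=(-2.004, -0.087)
t=3.600: state=(-1.983, 0.261)
t=3.800: state=(-1.908, 0.473)
t=4.000: state=(-1.799, 0.617)
t=4.200: state=(-1.663, 0.734)
t=4.400: state=(-1.505, 0.848)
t=4.600: state=(-1.323, 0.976)
t=4.800: state=(-1.113, 1.133)
t=5.000: state=(-0.867, 1.335)
t=5.200: state=(-0.575, 1.597)
t=5.400: state=(-0.223, 1.926)
t=5.600: state=(0.198, 2.283)
t=5.800: state=(0.682, 2.520)
t=5.860: state=(0.834, 2.529)

(x, y) = (0.834, 2.529)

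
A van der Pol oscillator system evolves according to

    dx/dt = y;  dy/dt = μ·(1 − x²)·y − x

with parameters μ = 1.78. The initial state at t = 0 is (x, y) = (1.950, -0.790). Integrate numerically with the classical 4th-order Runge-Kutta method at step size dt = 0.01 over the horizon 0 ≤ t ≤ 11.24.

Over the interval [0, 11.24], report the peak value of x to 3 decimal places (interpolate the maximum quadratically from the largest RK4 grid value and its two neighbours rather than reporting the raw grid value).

t=0.000: state=(1.950, -0.790)
step 1 (dt=0.01): k1=(-0.790, 1.991), k2=(-0.780, 1.924), k3=(-0.780, 1.926), k4=(-0.771, 1.861); state += dt/6·(k1+2k2+2k3+k4)
t=0.010: state=(1.942, -0.771)
t=0.020: state=(1.935, -0.753)
t=0.030: state=(1.927, -0.736)
continuing one RK4 step at a time; state shown every 50 steps (Δt=0.5):
t=0.500: state=(1.660, -0.517)
t=1.000: state=(1.381, -0.625)
t=1.500: state=(1.003, -0.937)
t=2.000: state=(0.343, -1.893)
t=2.500: state=(-1.095, -3.501)
t=3.000: state=(-2.008, -0.248)
t=3.500: state=(-1.928, 0.339)
t=4.000: state=(-1.733, 0.436)
t=4.500: state=(-1.489, 0.549)
t=5.000: state=(-1.165, 0.774)
t=5.500: state=(-0.655, 1.377)
t=6.000: state=(0.424, 3.183)
t=6.500: state=(1.870, 1.303)
t=7.000: state=(1.986, -0.254)
t=7.500: state=(1.814, -0.403)
t=8.000: state=(1.590, -0.498)
t=8.500: state=(1.304, -0.665)
t=9.000: state=(0.888, -1.062)
t=9.500: state=(0.106, -2.314)
t=10.000: state=(-1.462, -2.931)
t=10.500: state=(-2.018, 0.035)
t=11.000: state=(-1.888, 0.367)
t=11.240: state=(-1.794, 0.411)
largest grid value and its neighbours: x(6.780)=2.01805, x(6.790)=2.01814, x(6.800)=2.01802
parabola through these three points peaks at t≈6.789 with x≈2.01814

max x = 2.018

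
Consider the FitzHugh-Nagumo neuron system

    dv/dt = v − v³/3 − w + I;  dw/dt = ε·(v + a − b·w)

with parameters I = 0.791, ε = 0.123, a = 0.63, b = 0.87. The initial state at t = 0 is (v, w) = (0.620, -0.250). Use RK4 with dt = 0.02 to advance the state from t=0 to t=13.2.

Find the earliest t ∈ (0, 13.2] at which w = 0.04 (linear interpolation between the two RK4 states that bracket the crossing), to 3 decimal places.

t=0.000: state=(0.620, -0.250)
step 1 (dt=0.02): k1=(1.582, 0.181), k2=(1.589, 0.182), k3=(1.589, 0.182), k4=(1.597, 0.184); state += dt/6·(k1+2k2+2k3+k4)
t=0.020: state=(0.652, -0.246)
t=0.040: state=(0.684, -0.243)
t=0.060: state=(0.716, -0.239)
continuing one RK4 step at a time; state shown every 25 steps (Δt=0.5):
t=0.500: state=(1.419, -0.138)
t=1.000: state=(1.876, 0.009)
t=1.100: state=(1.915, 0.039)
next step: t=1.120: state=(1.921, 0.046) — w has crossed 0.04
linear interpolation between t=1.100 (0.03937) and t=1.120 (0.04554) → t≈1.102

t = 1.102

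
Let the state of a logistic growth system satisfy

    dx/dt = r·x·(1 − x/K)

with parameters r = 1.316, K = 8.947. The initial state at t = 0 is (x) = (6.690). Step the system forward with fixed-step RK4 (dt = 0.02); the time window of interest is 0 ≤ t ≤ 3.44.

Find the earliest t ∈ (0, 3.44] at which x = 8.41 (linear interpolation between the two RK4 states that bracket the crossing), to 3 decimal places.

t=0.000: state=(6.690)
step 1 (dt=0.02): k1=(2.221), k2=(2.206), k3=(2.206), k4=(2.192); state += dt/6·(k1+2k2+2k3+k4)
t=0.020: state=(6.734)
t=0.040: state=(6.778)
t=0.060: state=(6.821)
continuing one RK4 step at a time; state shown every 10 steps (Δt=0.2):
t=0.200: state=(7.105)
t=0.400: state=(7.460)
t=0.600: state=(7.759)
t=0.800: state=(8.005)
t=1.000: state=(8.205)
t=1.200: state=(8.365)
t=1.260: state=(8.407)
next step: t=1.280: state=(8.420) — x has crossed 8.41
linear interpolation between t=1.260 (8.40674) and t=1.280 (8.41995) → t≈1.265

t = 1.265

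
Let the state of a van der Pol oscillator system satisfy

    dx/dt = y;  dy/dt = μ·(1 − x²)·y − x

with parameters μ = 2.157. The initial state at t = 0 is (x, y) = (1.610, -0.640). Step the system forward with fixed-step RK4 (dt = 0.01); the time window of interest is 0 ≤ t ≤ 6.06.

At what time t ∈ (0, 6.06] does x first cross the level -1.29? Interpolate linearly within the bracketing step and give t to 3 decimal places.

t = 1.927

t=0.000: state=(1.610, -0.640)
step 1 (dt=0.01): k1=(-0.640, 0.588), k2=(-0.637, 0.567), k3=(-0.637, 0.567), k4=(-0.634, 0.547); state += dt/6·(k1+2k2+2k3+k4)
t=0.010: state=(1.604, -0.634)
t=0.020: state=(1.597, -0.629)
t=0.030: state=(1.591, -0.624)
continuing one RK4 step at a time; state shown every 20 steps (Δt=0.2):
t=0.200: state=(1.489, -0.585)
t=0.400: state=(1.371, -0.604)
t=0.600: state=(1.245, -0.671)
t=0.800: state=(1.099, -0.789)
t=1.000: state=(0.924, -0.982)
t=1.200: state=(0.698, -1.310)
t=1.400: state=(0.383, -1.895)
t=1.600: state=(-0.089, -2.905)
t=1.800: state=(-0.789, -3.978)
t=1.920: state=(-1.265, -3.780)
next step: t=1.930: state=(-1.302, -3.714) — x has crossed -1.29
linear interpolation between t=1.920 (-1.26485) and t=1.930 (-1.30233) → t≈1.927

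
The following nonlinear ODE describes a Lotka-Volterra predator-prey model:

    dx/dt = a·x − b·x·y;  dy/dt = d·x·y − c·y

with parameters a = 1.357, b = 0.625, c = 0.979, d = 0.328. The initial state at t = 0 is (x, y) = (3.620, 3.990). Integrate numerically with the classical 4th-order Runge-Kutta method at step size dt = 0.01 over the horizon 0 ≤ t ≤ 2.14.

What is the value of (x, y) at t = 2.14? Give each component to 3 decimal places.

(x, y) = (1.280, 1.585)

t=0.000: state=(3.620, 3.990)
step 1 (dt=0.01): k1=(-4.115, 0.831), k2=(-4.101, 0.805), k3=(-4.101, 0.805), k4=(-4.086, 0.779); state += dt/6·(k1+2k2+2k3+k4)
t=0.010: state=(3.579, 3.998)
t=0.020: state=(3.538, 4.006)
t=0.030: state=(3.498, 4.013)
continuing one RK4 step at a time; state shown every 10 steps (Δt=0.1):
t=0.100: state=(3.224, 4.047)
t=0.200: state=(2.866, 4.055)
t=0.300: state=(2.550, 4.018)
t=0.400: state=(2.277, 3.943)
t=0.500: state=(2.045, 3.837)
t=0.600: state=(1.850, 3.709)
t=0.700: state=(1.688, 3.563)
t=0.800: state=(1.555, 3.407)
t=0.900: state=(1.447, 3.245)
t=1.000: state=(1.360, 3.081)
t=1.100: state=(1.291, 2.918)
t=1.200: state=(1.238, 2.757)
t=1.300: state=(1.200, 2.602)
t=1.400: state=(1.173, 2.453)
t=1.500: state=(1.158, 2.311)
t=1.600: state=(1.153, 2.176)
t=1.700: state=(1.157, 2.049)
t=1.800: state=(1.170, 1.931)
t=1.900: state=(1.192, 1.820)
t=2.000: state=(1.223, 1.717)
t=2.100: state=(1.262, 1.621)
t=2.140: state=(1.280, 1.585)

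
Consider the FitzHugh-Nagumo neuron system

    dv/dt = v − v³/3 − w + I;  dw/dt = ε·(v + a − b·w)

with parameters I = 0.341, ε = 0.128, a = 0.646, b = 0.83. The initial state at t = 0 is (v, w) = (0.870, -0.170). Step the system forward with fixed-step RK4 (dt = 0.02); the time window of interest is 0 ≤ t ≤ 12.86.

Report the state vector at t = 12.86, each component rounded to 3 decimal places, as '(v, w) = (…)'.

(v, w) = (-1.857, 0.533)

t=0.000: state=(0.870, -0.170)
step 1 (dt=0.02): k1=(1.161, 0.212), k2=(1.162, 0.213), k3=(1.162, 0.213), k4=(1.162, 0.215); state += dt/6·(k1+2k2+2k3+k4)
t=0.020: state=(0.893, -0.166)
t=0.040: state=(0.916, -0.161)
t=0.060: state=(0.940, -0.157)
continuing one RK4 step at a time; state shown every 25 steps (Δt=0.5):
t=0.500: state=(1.404, -0.049)
t=1.000: state=(1.696, 0.092)
t=1.500: state=(1.771, 0.236)
t=2.000: state=(1.753, 0.374)
t=2.500: state=(1.705, 0.503)
t=3.000: state=(1.647, 0.622)
t=3.500: state=(1.584, 0.731)
t=4.000: state=(1.517, 0.830)
t=4.500: state=(1.448, 0.919)
t=5.000: state=(1.375, 1.000)
t=5.500: state=(1.297, 1.072)
t=6.000: state=(1.213, 1.135)
t=6.500: state=(1.120, 1.189)
t=7.000: state=(1.015, 1.235)
t=7.500: state=(0.890, 1.270)
t=8.000: state=(0.736, 1.296)
t=8.500: state=(0.529, 1.309)
t=9.000: state=(0.228, 1.305)
t=9.500: state=(-0.243, 1.279)
t=10.000: state=(-0.942, 1.217)
t=10.500: state=(-1.614, 1.113)
t=11.000: state=(-1.902, 0.984)
t=11.500: state=(-1.949, 0.852)
t=12.000: state=(-1.926, 0.728)
t=12.500: state=(-1.887, 0.611)
t=12.860: state=(-1.857, 0.533)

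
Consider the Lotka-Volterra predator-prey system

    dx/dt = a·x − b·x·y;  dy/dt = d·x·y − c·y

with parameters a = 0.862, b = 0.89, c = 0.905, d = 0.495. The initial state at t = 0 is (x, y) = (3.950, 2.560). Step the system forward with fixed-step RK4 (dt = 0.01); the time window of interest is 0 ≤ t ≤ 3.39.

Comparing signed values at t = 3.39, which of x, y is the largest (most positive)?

t=0.000: state=(3.950, 2.560)
step 1 (dt=0.01): k1=(-5.595, 2.689), k2=(-5.602, 2.667), k3=(-5.602, 2.667), k4=(-5.608, 2.645); state += dt/6·(k1+2k2+2k3+k4)
t=0.010: state=(3.894, 2.587)
t=0.020: state=(3.838, 2.613)
t=0.030: state=(3.782, 2.639)
continuing one RK4 step at a time; state shown every 20 steps (Δt=0.2):
t=0.200: state=(2.854, 2.989)
t=0.400: state=(1.954, 3.158)
t=0.600: state=(1.328, 3.093)
t=0.800: state=(0.925, 2.881)
t=1.000: state=(0.675, 2.600)
t=1.200: state=(0.518, 2.300)
t=1.400: state=(0.420, 2.009)
t=1.600: state=(0.357, 1.742)
t=1.800: state=(0.318, 1.503)
t=2.000: state=(0.295, 1.293)
t=2.200: state=(0.283, 1.110)
t=2.400: state=(0.280, 0.952)
t=2.600: state=(0.284, 0.817)
t=2.800: state=(0.295, 0.702)
t=3.000: state=(0.312, 0.603)
t=3.200: state=(0.336, 0.520)
t=3.390: state=(0.365, 0.452)
compare at T: x=0.365, y=0.452

largest component: y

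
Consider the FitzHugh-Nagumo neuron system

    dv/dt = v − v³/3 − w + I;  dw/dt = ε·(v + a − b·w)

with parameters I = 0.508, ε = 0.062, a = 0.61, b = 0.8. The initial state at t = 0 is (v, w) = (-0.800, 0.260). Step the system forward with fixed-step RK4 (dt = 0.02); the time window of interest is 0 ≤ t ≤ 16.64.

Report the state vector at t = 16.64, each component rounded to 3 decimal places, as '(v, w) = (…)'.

t=0.000: state=(-0.800, 0.260)
step 1 (dt=0.02): k1=(-0.381, -0.025), k2=(-0.382, -0.025), k3=(-0.382, -0.025), k4=(-0.384, -0.025); state += dt/6·(k1+2k2+2k3+k4)
t=0.020: state=(-0.808, 0.260)
t=0.040: state=(-0.815, 0.259)
t=0.060: state=(-0.823, 0.258)
continuing one RK4 step at a time; state shown every 50 steps (Δt=1):
t=1.000: state=(-1.190, 0.224)
t=2.000: state=(-1.423, 0.170)
t=3.000: state=(-1.477, 0.110)
t=4.000: state=(-1.460, 0.053)
t=5.000: state=(-1.421, -0.000)
t=6.000: state=(-1.375, -0.048)
t=7.000: state=(-1.326, -0.090)
t=8.000: state=(-1.276, -0.128)
t=9.000: state=(-1.222, -0.160)
t=10.000: state=(-1.166, -0.188)
t=11.000: state=(-1.105, -0.211)
t=12.000: state=(-1.038, -0.228)
t=13.000: state=(-0.962, -0.241)
t=14.000: state=(-0.868, -0.248)
t=15.000: state=(-0.743, -0.248)
t=16.000: state=(-0.551, -0.238)
t=16.640: state=(-0.348, -0.225)

(v, w) = (-0.348, -0.225)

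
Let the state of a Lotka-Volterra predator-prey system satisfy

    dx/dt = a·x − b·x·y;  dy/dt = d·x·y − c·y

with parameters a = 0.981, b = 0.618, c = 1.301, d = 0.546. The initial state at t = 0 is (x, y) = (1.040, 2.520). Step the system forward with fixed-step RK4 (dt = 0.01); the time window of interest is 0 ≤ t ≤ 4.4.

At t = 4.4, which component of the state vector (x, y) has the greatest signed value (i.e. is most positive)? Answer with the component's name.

largest component: x

t=0.000: state=(1.040, 2.520)
step 1 (dt=0.01): k1=(-0.599, -1.848), k2=(-0.592, -1.845), k3=(-0.592, -1.845), k4=(-0.584, -1.842); state += dt/6·(k1+2k2+2k3+k4)
t=0.010: state=(1.034, 2.502)
t=0.020: state=(1.028, 2.483)
t=0.030: state=(1.023, 2.465)
continuing one RK4 step at a time; state shown every 20 steps (Δt=0.2):
t=0.200: state=(0.948, 2.164)
t=0.400: state=(0.900, 1.845)
t=0.600: state=(0.888, 1.568)
t=0.800: state=(0.903, 1.332)
t=1.000: state=(0.944, 1.136)
t=1.200: state=(1.008, 0.974)
t=1.400: state=(1.097, 0.842)
t=1.600: state=(1.211, 0.736)
t=1.800: state=(1.353, 0.653)
t=2.000: state=(1.525, 0.589)
t=2.200: state=(1.730, 0.542)
t=2.400: state=(1.973, 0.511)
t=2.600: state=(2.256, 0.496)
t=2.800: state=(2.582, 0.498)
t=3.000: state=(2.952, 0.519)
t=3.200: state=(3.360, 0.565)
t=3.400: state=(3.795, 0.643)
t=3.600: state=(4.235, 0.769)
t=3.800: state=(4.634, 0.962)
t=4.000: state=(4.923, 1.252)
t=4.200: state=(5.009, 1.664)
t=4.400: state=(4.806, 2.198)
compare at T: x=4.806, y=2.198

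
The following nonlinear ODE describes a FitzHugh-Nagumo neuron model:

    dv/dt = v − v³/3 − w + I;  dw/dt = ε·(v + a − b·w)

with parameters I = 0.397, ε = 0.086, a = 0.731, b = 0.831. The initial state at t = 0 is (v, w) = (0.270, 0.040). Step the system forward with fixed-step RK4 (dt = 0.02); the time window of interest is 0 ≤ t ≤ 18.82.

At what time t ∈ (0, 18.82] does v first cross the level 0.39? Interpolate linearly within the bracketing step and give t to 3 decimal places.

t=0.000: state=(0.270, 0.040)
step 1 (dt=0.02): k1=(0.620, 0.083), k2=(0.625, 0.084), k3=(0.625, 0.084), k4=(0.630, 0.084); state += dt/6·(k1+2k2+2k3+k4)
t=0.020: state=(0.283, 0.042)
t=0.040: state=(0.295, 0.043)
t=0.060: state=(0.308, 0.045)
t=0.180: state=(0.390, 0.056)
next step: t=0.200: state=(0.404, 0.058) — v has crossed 0.39
linear interpolation between t=0.180 (0.38980) and t=0.200 (0.40413) → t≈0.180

t = 0.180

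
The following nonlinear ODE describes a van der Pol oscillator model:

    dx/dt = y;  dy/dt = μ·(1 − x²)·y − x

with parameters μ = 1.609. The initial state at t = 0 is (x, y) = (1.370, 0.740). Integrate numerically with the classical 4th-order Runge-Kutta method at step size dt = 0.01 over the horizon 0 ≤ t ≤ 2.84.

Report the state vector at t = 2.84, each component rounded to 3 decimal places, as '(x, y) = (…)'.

t=0.000: state=(1.370, 0.740)
step 1 (dt=0.01): k1=(0.740, -2.414), k2=(0.728, -2.413), k3=(0.728, -2.412), k4=(0.716, -2.410); state += dt/6·(k1+2k2+2k3+k4)
t=0.010: state=(1.377, 0.716)
t=0.020: state=(1.384, 0.692)
t=0.030: state=(1.391, 0.668)
continuing one RK4 step at a time; state shown every 10 steps (Δt=0.1):
t=0.100: state=(1.432, 0.504)
t=0.200: state=(1.471, 0.288)
t=0.300: state=(1.491, 0.103)
t=0.400: state=(1.493, -0.051)
t=0.500: state=(1.481, -0.177)
t=0.600: state=(1.458, -0.281)
t=0.700: state=(1.426, -0.369)
t=0.800: state=(1.385, -0.445)
t=0.900: state=(1.337, -0.516)
t=1.000: state=(1.282, -0.583)
t=1.100: state=(1.220, -0.652)
t=1.200: state=(1.151, -0.726)
t=1.300: state=(1.075, -0.808)
t=1.400: state=(0.989, -0.902)
t=1.500: state=(0.894, -1.014)
t=1.600: state=(0.786, -1.149)
t=1.700: state=(0.663, -1.315)
t=1.800: state=(0.521, -1.522)
t=1.900: state=(0.357, -1.780)
t=2.000: state=(0.163, -2.095)
t=2.100: state=(-0.064, -2.464)
t=2.200: state=(-0.330, -2.853)
t=2.300: state=(-0.633, -3.176)
t=2.400: state=(-0.958, -3.284)
t=2.500: state=(-1.278, -3.039)
t=2.600: state=(-1.554, -2.447)
t=2.700: state=(-1.762, -1.696)
t=2.800: state=(-1.896, -1.007)
t=2.840: state=(-1.931, -0.778)

(x, y) = (-1.931, -0.778)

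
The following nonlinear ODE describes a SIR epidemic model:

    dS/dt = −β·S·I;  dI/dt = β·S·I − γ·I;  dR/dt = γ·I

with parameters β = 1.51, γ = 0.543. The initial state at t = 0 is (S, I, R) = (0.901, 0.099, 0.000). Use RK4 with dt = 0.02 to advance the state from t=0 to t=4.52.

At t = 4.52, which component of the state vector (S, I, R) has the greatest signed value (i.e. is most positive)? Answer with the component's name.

largest component: R

t=0.000: state=(0.901, 0.099, 0.000)
step 1 (dt=0.02): k1=(-0.135, 0.081, 0.054), k2=(-0.136, 0.081, 0.054), k3=(-0.136, 0.081, 0.054), k4=(-0.136, 0.082, 0.055); state += dt/6·(k1+2k2+2k3+k4)
t=0.020: state=(0.898, 0.101, 0.001)
t=0.040: state=(0.896, 0.102, 0.002)
t=0.060: state=(0.893, 0.104, 0.003)
continuing one RK4 step at a time; state shown every 10 steps (Δt=0.2):
t=0.200: state=(0.872, 0.116, 0.012)
t=0.400: state=(0.840, 0.135, 0.025)
t=0.600: state=(0.804, 0.155, 0.041)
t=0.800: state=(0.765, 0.176, 0.059)
t=1.000: state=(0.723, 0.198, 0.079)
t=1.200: state=(0.678, 0.220, 0.102)
t=1.400: state=(0.633, 0.240, 0.127)
t=1.600: state=(0.587, 0.259, 0.154)
t=1.800: state=(0.541, 0.275, 0.183)
t=2.000: state=(0.497, 0.289, 0.214)
t=2.200: state=(0.455, 0.299, 0.246)
t=2.400: state=(0.415, 0.306, 0.279)
t=2.600: state=(0.378, 0.310, 0.312)
t=2.800: state=(0.344, 0.310, 0.346)
t=3.000: state=(0.314, 0.307, 0.379)
t=3.200: state=(0.286, 0.301, 0.412)
t=3.400: state=(0.262, 0.294, 0.445)
t=3.600: state=(0.240, 0.284, 0.476)
t=3.800: state=(0.220, 0.273, 0.506)
t=4.000: state=(0.203, 0.261, 0.535)
t=4.200: state=(0.188, 0.249, 0.563)
t=4.400: state=(0.175, 0.236, 0.589)
t=4.520: state=(0.168, 0.228, 0.605)
compare at T: S=0.168, I=0.228, R=0.605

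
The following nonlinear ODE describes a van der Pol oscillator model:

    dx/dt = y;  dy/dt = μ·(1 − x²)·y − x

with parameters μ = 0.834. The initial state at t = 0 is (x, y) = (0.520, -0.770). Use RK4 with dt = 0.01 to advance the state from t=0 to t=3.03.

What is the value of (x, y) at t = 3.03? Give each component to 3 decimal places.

t=0.000: state=(0.520, -0.770)
step 1 (dt=0.01): k1=(-0.770, -0.989), k2=(-0.775, -0.990), k3=(-0.775, -0.990), k4=(-0.780, -0.992); state += dt/6·(k1+2k2+2k3+k4)
t=0.010: state=(0.512, -0.780)
t=0.020: state=(0.504, -0.790)
t=0.030: state=(0.496, -0.800)
continuing one RK4 step at a time; state shown every 10 steps (Δt=0.1):
t=0.100: state=(0.438, -0.871)
t=0.200: state=(0.346, -0.975)
t=0.300: state=(0.243, -1.083)
t=0.400: state=(0.129, -1.193)
t=0.500: state=(0.004, -1.303)
t=0.600: state=(-0.131, -1.410)
t=0.700: state=(-0.277, -1.506)
t=0.800: state=(-0.432, -1.583)
t=0.900: state=(-0.593, -1.630)
t=1.000: state=(-0.757, -1.637)
t=1.100: state=(-0.918, -1.593)
t=1.200: state=(-1.073, -1.494)
t=1.300: state=(-1.216, -1.343)
t=1.400: state=(-1.340, -1.149)
t=1.500: state=(-1.444, -0.928)
t=1.600: state=(-1.526, -0.697)
t=1.700: state=(-1.584, -0.473)
t=1.800: state=(-1.621, -0.264)
t=1.900: state=(-1.638, -0.078)
t=2.000: state=(-1.637, 0.085)
t=2.100: state=(-1.621, 0.227)
t=2.200: state=(-1.592, 0.349)
t=2.300: state=(-1.552, 0.457)
t=2.400: state=(-1.501, 0.553)
t=2.500: state=(-1.441, 0.643)
t=2.600: state=(-1.373, 0.727)
t=2.700: state=(-1.296, 0.811)
t=2.800: state=(-1.211, 0.895)
t=2.900: state=(-1.117, 0.984)
t=3.000: state=(-1.014, 1.079)
t=3.030: state=(-0.981, 1.109)

(x, y) = (-0.981, 1.109)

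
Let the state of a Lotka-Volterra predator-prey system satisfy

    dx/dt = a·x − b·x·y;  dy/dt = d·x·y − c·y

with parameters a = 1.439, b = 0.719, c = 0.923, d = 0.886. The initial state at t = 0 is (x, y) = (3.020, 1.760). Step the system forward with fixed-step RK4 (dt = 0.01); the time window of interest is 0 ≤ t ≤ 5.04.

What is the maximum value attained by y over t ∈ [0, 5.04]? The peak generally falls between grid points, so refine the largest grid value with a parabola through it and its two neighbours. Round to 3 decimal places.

t=0.000: state=(3.020, 1.760)
step 1 (dt=0.01): k1=(0.524, 3.085), k2=(0.491, 3.116), k3=(0.491, 3.116), k4=(0.457, 3.147); state += dt/6·(k1+2k2+2k3+k4)
t=0.010: state=(3.025, 1.791)
t=0.020: state=(3.029, 1.823)
t=0.030: state=(3.033, 1.855)
continuing one RK4 step at a time; state shown every 20 steps (Δt=0.2):
t=0.200: state=(2.973, 2.500)
t=0.400: state=(2.593, 3.420)
t=0.600: state=(1.983, 4.273)
t=0.800: state=(1.373, 4.776)
t=1.000: state=(0.912, 4.849)
t=1.200: state=(0.614, 4.605)
t=1.400: state=(0.435, 4.196)
t=1.600: state=(0.328, 3.730)
t=1.800: state=(0.264, 3.266)
t=2.000: state=(0.227, 2.836)
t=2.200: state=(0.207, 2.450)
t=2.400: state=(0.199, 2.111)
t=2.600: state=(0.201, 1.819)
t=2.800: state=(0.210, 1.568)
t=3.000: state=(0.227, 1.355)
t=3.200: state=(0.252, 1.175)
t=3.400: state=(0.287, 1.025)
t=3.600: state=(0.334, 0.900)
t=3.800: state=(0.394, 0.798)
t=4.000: state=(0.471, 0.716)
t=4.200: state=(0.569, 0.653)
t=4.400: state=(0.694, 0.607)
t=4.600: state=(0.850, 0.578)
t=4.800: state=(1.044, 0.568)
t=5.000: state=(1.282, 0.580)
t=5.040: state=(1.335, 0.585)
largest grid value and its neighbours: y(0.930)=4.86710, y(0.940)=4.86712, y(0.950)=4.86623
parabola through these three points peaks at t≈0.935 with y≈4.86723

max y = 4.867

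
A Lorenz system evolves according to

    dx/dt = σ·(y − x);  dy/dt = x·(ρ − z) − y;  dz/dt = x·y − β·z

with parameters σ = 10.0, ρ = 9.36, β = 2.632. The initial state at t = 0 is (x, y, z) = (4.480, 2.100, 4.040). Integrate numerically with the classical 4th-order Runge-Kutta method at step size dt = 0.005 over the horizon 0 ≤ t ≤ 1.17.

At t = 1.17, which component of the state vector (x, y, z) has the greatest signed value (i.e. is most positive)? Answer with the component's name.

t=0.000: state=(4.480, 2.100, 4.040)
step 1 (dt=0.005): k1=(-23.800, 21.734, -1.225), k2=(-22.662, 21.376, -1.102), k3=(-22.699, 21.391, -1.101), k4=(-21.596, 21.047, -0.982); state += dt/6·(k1+2k2+2k3+k4)
t=0.005: state=(4.367, 2.207, 4.034)
t=0.010: state=(4.264, 2.311, 4.030)
t=0.015: state=(4.171, 2.411, 4.027)
continuing one RK4 step at a time; state shown every 10 steps (Δt=0.05):
t=0.050: state=(3.753, 3.049, 4.032)
t=0.100: state=(3.649, 3.846, 4.129)
t=0.150: state=(3.886, 4.595, 4.363)
t=0.200: state=(4.322, 5.329, 4.781)
t=0.250: state=(4.869, 6.025, 5.418)
t=0.300: state=(5.455, 6.617, 6.286)
t=0.350: state=(6.003, 7.005, 7.351)
t=0.400: state=(6.428, 7.095, 8.512)
t=0.450: state=(6.647, 6.838, 9.611)
t=0.500: state=(6.610, 6.274, 10.473)
t=0.550: state=(6.322, 5.526, 10.974)
t=0.600: state=(5.842, 4.751, 11.085)
t=0.650: state=(5.264, 4.076, 10.862)
t=0.700: state=(4.682, 3.564, 10.407)
t=0.750: state=(4.164, 3.225, 9.822)
t=0.800: state=(3.751, 3.039, 9.188)
t=0.850: state=(3.454, 2.976, 8.559)
t=0.900: state=(3.270, 3.011, 7.972)
t=0.950: state=(3.190, 3.124, 7.451)
t=1.000: state=(3.200, 3.304, 7.012)
t=1.050: state=(3.290, 3.543, 6.667)
t=1.100: state=(3.450, 3.833, 6.427)
t=1.150: state=(3.671, 4.168, 6.301)
t=1.170: state=(3.774, 4.312, 6.286)
compare at T: x=3.774, y=4.312, z=6.286

largest component: z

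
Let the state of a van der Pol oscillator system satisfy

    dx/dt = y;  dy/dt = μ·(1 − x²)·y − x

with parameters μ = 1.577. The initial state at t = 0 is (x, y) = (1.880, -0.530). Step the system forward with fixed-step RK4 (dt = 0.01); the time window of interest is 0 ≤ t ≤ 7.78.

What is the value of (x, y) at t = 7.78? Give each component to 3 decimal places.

t=0.000: state=(1.880, -0.530)
step 1 (dt=0.01): k1=(-0.530, 0.238), k2=(-0.529, 0.228), k3=(-0.529, 0.228), k4=(-0.528, 0.218); state += dt/6·(k1+2k2+2k3+k4)
t=0.010: state=(1.875, -0.528)
t=0.020: state=(1.869, -0.526)
t=0.030: state=(1.864, -0.524)
continuing one RK4 step at a time; state shown every 50 steps (Δt=0.5):
t=0.500: state=(1.618, -0.552)
t=1.000: state=(1.305, -0.722)
t=1.500: state=(0.857, -1.140)
t=2.000: state=(0.036, -2.352)
t=2.500: state=(-1.461, -2.730)
t=3.000: state=(-2.017, -0.006)
t=3.500: state=(-1.886, 0.397)
t=4.000: state=(-1.657, 0.514)
t=4.500: state=(-1.364, 0.676)
t=5.000: state=(-0.950, 1.032)
t=5.500: state=(-0.228, 2.041)
t=6.000: state=(1.201, 3.163)
t=6.500: state=(2.006, 0.229)
t=7.000: state=(1.919, -0.370)
t=7.500: state=(1.701, -0.493)
t=7.780: state=(1.553, -0.565)

(x, y) = (1.553, -0.565)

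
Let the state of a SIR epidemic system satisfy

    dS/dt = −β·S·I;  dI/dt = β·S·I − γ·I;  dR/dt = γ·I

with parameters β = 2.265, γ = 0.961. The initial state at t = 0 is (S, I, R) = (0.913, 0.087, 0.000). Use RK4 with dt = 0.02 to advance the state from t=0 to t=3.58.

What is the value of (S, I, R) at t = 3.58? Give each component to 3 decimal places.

(S, I, R) = (0.188, 0.141, 0.671)

t=0.000: state=(0.913, 0.087, 0.000)
step 1 (dt=0.02): k1=(-0.180, 0.096, 0.084), k2=(-0.182, 0.097, 0.085), k3=(-0.182, 0.097, 0.085), k4=(-0.183, 0.098, 0.085); state += dt/6·(k1+2k2+2k3+k4)
t=0.020: state=(0.909, 0.089, 0.002)
t=0.040: state=(0.906, 0.091, 0.003)
t=0.060: state=(0.902, 0.093, 0.005)
continuing one RK4 step at a time; state shown every 10 steps (Δt=0.2):
t=0.200: state=(0.874, 0.108, 0.019)
t=0.400: state=(0.828, 0.131, 0.042)
t=0.600: state=(0.776, 0.155, 0.069)
t=0.800: state=(0.719, 0.179, 0.101)
t=1.000: state=(0.660, 0.202, 0.138)
t=1.200: state=(0.599, 0.222, 0.179)
t=1.400: state=(0.540, 0.237, 0.223)
t=1.600: state=(0.484, 0.247, 0.270)
t=1.800: state=(0.432, 0.251, 0.317)
t=2.000: state=(0.386, 0.249, 0.365)
t=2.200: state=(0.345, 0.242, 0.413)
t=2.400: state=(0.310, 0.232, 0.458)
t=2.600: state=(0.280, 0.218, 0.502)
t=2.800: state=(0.254, 0.203, 0.542)
t=3.000: state=(0.233, 0.187, 0.580)
t=3.200: state=(0.215, 0.171, 0.614)
t=3.400: state=(0.199, 0.155, 0.646)
t=3.580: state=(0.188, 0.141, 0.671)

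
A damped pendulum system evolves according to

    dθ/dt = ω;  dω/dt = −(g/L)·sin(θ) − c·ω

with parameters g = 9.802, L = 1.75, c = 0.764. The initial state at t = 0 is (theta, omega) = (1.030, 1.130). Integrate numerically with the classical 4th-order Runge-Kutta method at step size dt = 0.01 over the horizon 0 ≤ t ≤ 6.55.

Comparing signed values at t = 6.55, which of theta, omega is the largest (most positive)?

t=0.000: state=(1.030, 1.130)
step 1 (dt=0.01): k1=(1.130, -5.665), k2=(1.102, -5.660), k3=(1.102, -5.659), k4=(1.073, -5.653); state += dt/6·(k1+2k2+2k3+k4)
t=0.010: state=(1.041, 1.073)
t=0.020: state=(1.051, 1.017)
t=0.030: state=(1.061, 0.961)
continuing one RK4 step at a time; state shown every 25 steps (Δt=0.25):
t=0.250: state=(1.141, -0.211)
t=0.500: state=(0.947, -1.286)
t=0.750: state=(0.534, -1.923)
t=1.000: state=(0.038, -1.935)
t=1.250: state=(-0.383, -1.358)
t=1.500: state=(-0.616, -0.488)
t=1.750: state=(-0.630, 0.359)
t=2.000: state=(-0.457, 0.965)
t=2.250: state=(-0.178, 1.195)
t=2.500: state=(0.106, 1.023)
t=2.750: state=(0.309, 0.567)
t=3.000: state=(0.382, 0.021)
t=3.250: state=(0.327, -0.435)
t=3.500: state=(0.182, -0.684)
t=3.750: state=(0.006, -0.681)
t=4.000: state=(-0.141, -0.469)
t=4.250: state=(-0.219, -0.149)
t=4.500: state=(-0.216, 0.160)
t=4.750: state=(-0.148, 0.367)
t=5.000: state=(-0.045, 0.425)
t=5.250: state=(0.053, 0.342)
t=5.500: state=(0.118, 0.168)
t=5.750: state=(0.135, -0.028)
t=6.000: state=(0.108, -0.181)
t=6.250: state=(0.052, -0.252)
t=6.500: state=(-0.011, -0.232)
t=6.550: state=(-0.022, -0.219)
compare at T: theta=-0.022, omega=-0.219

largest component: theta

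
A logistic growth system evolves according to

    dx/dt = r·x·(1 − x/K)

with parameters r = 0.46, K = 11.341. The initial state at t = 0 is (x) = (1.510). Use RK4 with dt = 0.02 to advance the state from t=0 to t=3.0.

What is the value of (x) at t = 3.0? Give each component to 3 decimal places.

t=0.000: state=(1.510)
step 1 (dt=0.02): k1=(0.602), k2=(0.604), k3=(0.604), k4=(0.606); state += dt/6·(k1+2k2+2k3+k4)
t=0.020: state=(1.522)
t=0.040: state=(1.534)
t=0.060: state=(1.546)
continuing one RK4 step at a time; state shown every 5 steps (Δt=0.1):
t=0.100: state=(1.571)
t=0.200: state=(1.635)
t=0.300: state=(1.700)
t=0.400: state=(1.768)
t=0.500: state=(1.837)
t=0.600: state=(1.909)
t=0.700: state=(1.983)
t=0.800: state=(2.060)
t=0.900: state=(2.138)
t=1.000: state=(2.219)
t=1.100: state=(2.303)
t=1.200: state=(2.388)
t=1.300: state=(2.476)
t=1.400: state=(2.566)
t=1.500: state=(2.659)
t=1.600: state=(2.754)
t=1.700: state=(2.851)
t=1.800: state=(2.950)
t=1.900: state=(3.051)
t=2.000: state=(3.155)
t=2.100: state=(3.261)
t=2.200: state=(3.369)
t=2.300: state=(3.479)
t=2.400: state=(3.591)
t=2.500: state=(3.704)
t=2.600: state=(3.820)
t=2.700: state=(3.937)
t=2.800: state=(4.056)
t=2.900: state=(4.177)
t=3.000: state=(4.299)

(x) = (4.299)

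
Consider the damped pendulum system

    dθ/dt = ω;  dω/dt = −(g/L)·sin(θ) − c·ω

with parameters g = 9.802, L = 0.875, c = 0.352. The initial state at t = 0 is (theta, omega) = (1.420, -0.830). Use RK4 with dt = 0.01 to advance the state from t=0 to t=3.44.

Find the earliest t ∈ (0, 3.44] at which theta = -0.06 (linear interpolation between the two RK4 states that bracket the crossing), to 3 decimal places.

t=0.000: state=(1.420, -0.830)
step 1 (dt=0.01): k1=(-0.830, -10.783), k2=(-0.884, -10.757), k3=(-0.884, -10.757), k4=(-0.938, -10.730); state += dt/6·(k1+2k2+2k3+k4)
t=0.010: state=(1.411, -0.938)
t=0.020: state=(1.401, -1.045)
t=0.030: state=(1.390, -1.151)
continuing one RK4 step at a time; state shown every 20 steps (Δt=0.2):
t=0.200: state=(1.048, -2.825)
t=0.400: state=(0.343, -4.015)
t=0.490: state=(-0.023, -4.046)
next step: t=0.500: state=(-0.063, -4.027) — theta has crossed -0.06
linear interpolation between t=0.490 (-0.02293) and t=0.500 (-0.06330) → t≈0.499

t = 0.499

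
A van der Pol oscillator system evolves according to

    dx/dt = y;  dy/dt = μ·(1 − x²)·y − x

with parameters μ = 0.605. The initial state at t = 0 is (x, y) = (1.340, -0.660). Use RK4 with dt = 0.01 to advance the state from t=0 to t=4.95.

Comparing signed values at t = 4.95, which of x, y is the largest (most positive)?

t=0.000: state=(1.340, -0.660)
step 1 (dt=0.01): k1=(-0.660, -1.022), k2=(-0.665, -1.020), k3=(-0.665, -1.020), k4=(-0.670, -1.018); state += dt/6·(k1+2k2+2k3+k4)
t=0.010: state=(1.333, -0.670)
t=0.020: state=(1.327, -0.680)
t=0.030: state=(1.320, -0.690)
continuing one RK4 step at a time; state shown every 20 steps (Δt=0.2):
t=0.200: state=(1.188, -0.858)
t=0.400: state=(0.997, -1.055)
t=0.600: state=(0.765, -1.262)
t=0.800: state=(0.491, -1.488)
t=1.000: state=(0.169, -1.727)
t=1.200: state=(-0.199, -1.945)
t=1.400: state=(-0.602, -2.067)
t=1.600: state=(-1.012, -1.988)
t=1.800: state=(-1.380, -1.649)
t=2.000: state=(-1.659, -1.122)
t=2.200: state=(-1.827, -0.564)
t=2.400: state=(-1.891, -0.096)
t=2.600: state=(-1.873, 0.254)
t=2.800: state=(-1.795, 0.511)
t=3.000: state=(-1.672, 0.709)
t=3.200: state=(-1.513, 0.880)
t=3.400: state=(-1.321, 1.046)
t=3.600: state=(-1.094, 1.225)
t=3.800: state=(-0.829, 1.429)
t=4.000: state=(-0.520, 1.665)
t=4.200: state=(-0.161, 1.924)
t=4.400: state=(0.248, 2.160)
t=4.600: state=(0.694, 2.271)
t=4.800: state=(1.139, 2.126)
t=4.950: state=(1.437, 1.812)
compare at T: x=1.437, y=1.812

largest component: y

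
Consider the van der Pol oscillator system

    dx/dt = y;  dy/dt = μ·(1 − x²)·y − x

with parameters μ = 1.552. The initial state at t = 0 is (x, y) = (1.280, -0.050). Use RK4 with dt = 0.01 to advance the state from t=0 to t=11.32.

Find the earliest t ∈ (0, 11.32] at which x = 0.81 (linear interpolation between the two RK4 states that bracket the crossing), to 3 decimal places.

t=0.000: state=(1.280, -0.050)
step 1 (dt=0.01): k1=(-0.050, -1.230), k2=(-0.056, -1.224), k3=(-0.056, -1.224), k4=(-0.062, -1.218); state += dt/6·(k1+2k2+2k3+k4)
t=0.010: state=(1.279, -0.062)
t=0.020: state=(1.279, -0.074)
t=0.030: state=(1.278, -0.086)
continuing one RK4 step at a time; state shown every 50 steps (Δt=0.5):
t=0.500: state=(1.122, -0.552)
t=0.910: state=(0.814, -0.981)
next step: t=0.920: state=(0.804, -0.995) — x has crossed 0.81
linear interpolation between t=0.910 (0.81395) and t=0.920 (0.80407) → t≈0.914

t = 0.914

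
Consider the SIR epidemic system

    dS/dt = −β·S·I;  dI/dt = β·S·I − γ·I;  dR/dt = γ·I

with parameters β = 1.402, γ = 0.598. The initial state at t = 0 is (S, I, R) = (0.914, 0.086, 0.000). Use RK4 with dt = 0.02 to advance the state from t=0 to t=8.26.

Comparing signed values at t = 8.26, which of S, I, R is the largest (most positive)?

largest component: R

t=0.000: state=(0.914, 0.086, 0.000)
step 1 (dt=0.02): k1=(-0.110, 0.059, 0.051), k2=(-0.111, 0.059, 0.052), k3=(-0.111, 0.059, 0.052), k4=(-0.111, 0.059, 0.052); state += dt/6·(k1+2k2+2k3+k4)
t=0.020: state=(0.912, 0.087, 0.001)
t=0.040: state=(0.910, 0.088, 0.002)
t=0.060: state=(0.907, 0.090, 0.003)
continuing one RK4 step at a time; state shown every 25 steps (Δt=0.5):
t=0.500: state=(0.851, 0.119, 0.030)
t=1.000: state=(0.773, 0.155, 0.071)
t=1.500: state=(0.684, 0.192, 0.123)
t=2.000: state=(0.591, 0.223, 0.186)
t=2.500: state=(0.502, 0.242, 0.256)
t=3.000: state=(0.422, 0.248, 0.329)
t=3.500: state=(0.356, 0.242, 0.403)
t=4.000: state=(0.302, 0.226, 0.473)
t=4.500: state=(0.259, 0.203, 0.537)
t=5.000: state=(0.227, 0.179, 0.594)
t=5.500: state=(0.202, 0.154, 0.644)
t=6.000: state=(0.183, 0.131, 0.687)
t=6.500: state=(0.168, 0.110, 0.722)
t=7.000: state=(0.157, 0.091, 0.752)
t=7.500: state=(0.148, 0.075, 0.777)
t=8.000: state=(0.141, 0.062, 0.797)
t=8.260: state=(0.138, 0.055, 0.807)
compare at T: S=0.138, I=0.055, R=0.807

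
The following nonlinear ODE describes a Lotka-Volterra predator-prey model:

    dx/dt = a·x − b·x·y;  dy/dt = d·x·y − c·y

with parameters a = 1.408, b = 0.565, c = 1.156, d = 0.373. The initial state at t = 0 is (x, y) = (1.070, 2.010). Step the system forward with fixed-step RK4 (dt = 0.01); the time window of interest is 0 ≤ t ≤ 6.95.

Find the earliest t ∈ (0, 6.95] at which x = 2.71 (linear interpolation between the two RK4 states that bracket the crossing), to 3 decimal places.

t=0.000: state=(1.070, 2.010)
step 1 (dt=0.01): k1=(0.291, -1.521), k2=(0.296, -1.515), k3=(0.296, -1.515), k4=(0.301, -1.508); state += dt/6·(k1+2k2+2k3+k4)
t=0.010: state=(1.073, 1.995)
t=0.020: state=(1.076, 1.980)
t=0.030: state=(1.079, 1.965)
continuing one RK4 step at a time; state shown every 25 steps (Δt=0.25):
t=0.250: state=(1.174, 1.671)
t=0.500: state=(1.345, 1.407)
t=0.750: state=(1.591, 1.207)
t=1.000: state=(1.928, 1.065)
t=1.250: state=(2.375, 0.974)
t=1.400: state=(2.705, 0.944)
next step: t=1.410: state=(2.729, 0.942) — x has crossed 2.71
linear interpolation between t=1.400 (2.70505) and t=1.410 (2.72883) → t≈1.402

t = 1.402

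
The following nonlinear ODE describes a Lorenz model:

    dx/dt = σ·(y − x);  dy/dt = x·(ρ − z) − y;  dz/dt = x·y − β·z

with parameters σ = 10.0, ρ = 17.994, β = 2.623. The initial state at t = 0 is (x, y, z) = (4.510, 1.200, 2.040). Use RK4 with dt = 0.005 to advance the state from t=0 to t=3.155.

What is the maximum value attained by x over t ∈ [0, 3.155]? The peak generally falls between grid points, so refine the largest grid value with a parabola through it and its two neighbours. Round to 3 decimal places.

t=0.000: state=(4.510, 1.200, 2.040)
step 1 (dt=0.005): k1=(-33.100, 70.753, 0.061), k2=(-30.504, 69.255, 0.744), k3=(-30.606, 69.355, 0.732), k4=(-28.102, 67.948, 1.379); state += dt/6·(k1+2k2+2k3+k4)
t=0.005: state=(4.357, 1.547, 2.044)
t=0.010: state=(4.228, 1.880, 2.054)
t=0.015: state=(4.122, 2.202, 2.069)
continuing one RK4 step at a time; state shown every 40 steps (Δt=0.2):
t=0.200: state=(8.751, 14.084, 8.823)
t=0.400: state=(10.129, 3.342, 27.553)
t=0.600: state=(0.289, -1.586, 16.278)
t=0.800: state=(-1.542, -2.261, 9.883)
t=1.000: state=(-4.269, -6.627, 7.796)
t=1.200: state=(-10.677, -13.030, 18.247)
t=1.400: state=(-6.356, -2.109, 22.119)
t=1.600: state=(-1.921, -1.444, 13.750)
t=1.800: state=(-2.693, -3.861, 8.985)
t=2.000: state=(-7.197, -10.552, 10.989)
t=2.200: state=(-10.287, -7.805, 23.779)
t=2.400: state=(-3.516, -1.445, 17.704)
t=2.600: state=(-2.375, -2.873, 11.243)
t=2.800: state=(-5.164, -7.593, 9.635)
t=3.000: state=(-10.432, -11.414, 19.855)
t=3.155: state=(-7.371, -3.712, 22.274)
largest grid value and its neighbours: x(0.310)=13.35189, x(0.315)=13.37708, x(0.320)=13.37630
parabola through these three points peaks at t≈0.317 with x≈13.37995

max x = 13.380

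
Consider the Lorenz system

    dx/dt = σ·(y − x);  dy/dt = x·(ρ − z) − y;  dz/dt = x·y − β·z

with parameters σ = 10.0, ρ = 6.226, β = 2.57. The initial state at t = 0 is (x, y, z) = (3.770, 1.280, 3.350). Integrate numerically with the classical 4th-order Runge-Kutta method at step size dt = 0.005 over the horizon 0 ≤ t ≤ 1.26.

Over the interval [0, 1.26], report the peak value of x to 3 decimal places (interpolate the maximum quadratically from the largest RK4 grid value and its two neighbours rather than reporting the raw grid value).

max x = 4.730

t=0.000: state=(3.770, 1.280, 3.350)
step 1 (dt=0.005): k1=(-24.900, 9.563, -3.784), k2=(-24.038, 9.395, -3.751), k3=(-24.064, 9.401, -3.750), k4=(-23.227, 9.238, -3.718); state += dt/6·(k1+2k2+2k3+k4)
t=0.005: state=(3.650, 1.327, 3.331)
t=0.010: state=(3.538, 1.372, 3.313)
t=0.015: state=(3.433, 1.416, 3.295)
continuing one RK4 step at a time; state shown every 10 steps (Δt=0.05):
t=0.050: state=(2.882, 1.690, 3.174)
t=0.100: state=(2.483, 2.012, 3.022)
t=0.150: state=(2.359, 2.297, 2.901)
t=0.200: state=(2.394, 2.574, 2.822)
t=0.250: state=(2.525, 2.858, 2.795)
t=0.300: state=(2.718, 3.155, 2.828)
t=0.350: state=(2.956, 3.465, 2.928)
t=0.400: state=(3.223, 3.780, 3.101)
t=0.450: state=(3.509, 4.089, 3.350)
t=0.500: state=(3.799, 4.374, 3.673)
t=0.550: state=(4.078, 4.614, 4.063)
t=0.600: state=(4.328, 4.787, 4.504)
t=0.650: state=(4.531, 4.876, 4.968)
t=0.700: state=(4.668, 4.868, 5.424)
t=0.750: state=(4.728, 4.766, 5.835)
t=0.800: state=(4.706, 4.583, 6.168)
t=0.850: state=(4.608, 4.344, 6.401)
t=0.900: state=(4.448, 4.078, 6.524)
t=0.950: state=(4.245, 3.812, 6.542)
t=1.000: state=(4.022, 3.569, 6.467)
t=1.050: state=(3.798, 3.362, 6.322)
t=1.100: state=(3.590, 3.197, 6.127)
t=1.150: state=(3.408, 3.077, 5.902)
t=1.200: state=(3.260, 2.999, 5.664)
t=1.250: state=(3.148, 2.959, 5.428)
t=1.260: state=(3.130, 2.955, 5.382)
largest grid value and its neighbours: x(0.755)=4.72944, x(0.760)=4.73010, x(0.765)=4.72995
parabola through these three points peaks at t≈0.762 with x≈4.73014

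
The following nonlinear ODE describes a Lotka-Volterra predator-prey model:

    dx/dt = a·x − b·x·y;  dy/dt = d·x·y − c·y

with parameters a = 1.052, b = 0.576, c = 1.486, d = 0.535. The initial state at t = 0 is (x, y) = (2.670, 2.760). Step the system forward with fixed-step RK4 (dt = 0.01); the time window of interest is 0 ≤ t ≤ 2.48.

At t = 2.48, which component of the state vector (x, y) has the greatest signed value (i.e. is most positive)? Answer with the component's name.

t=0.000: state=(2.670, 2.760)
step 1 (dt=0.01): k1=(-1.436, -0.159), k2=(-1.431, -0.169), k3=(-1.431, -0.169), k4=(-1.426, -0.180); state += dt/6·(k1+2k2+2k3+k4)
t=0.010: state=(2.656, 2.758)
t=0.020: state=(2.641, 2.756)
t=0.030: state=(2.627, 2.754)
continuing one RK4 step at a time; state shown every 10 steps (Δt=0.1):
t=0.100: state=(2.532, 2.734)
t=0.200: state=(2.406, 2.689)
t=0.300: state=(2.293, 2.628)
t=0.400: state=(2.194, 2.554)
t=0.500: state=(2.109, 2.470)
t=0.600: state=(2.038, 2.378)
t=0.700: state=(1.979, 2.282)
t=0.800: state=(1.934, 2.184)
t=0.900: state=(1.900, 2.085)
t=1.000: state=(1.877, 1.988)
t=1.100: state=(1.864, 1.894)
t=1.200: state=(1.862, 1.804)
t=1.300: state=(1.869, 1.718)
t=1.400: state=(1.885, 1.637)
t=1.500: state=(1.910, 1.562)
t=1.600: state=(1.943, 1.492)
t=1.700: state=(1.985, 1.428)
t=1.800: state=(2.034, 1.371)
t=1.900: state=(2.092, 1.319)
t=2.000: state=(2.156, 1.274)
t=2.100: state=(2.229, 1.235)
t=2.200: state=(2.308, 1.202)
t=2.300: state=(2.395, 1.174)
t=2.400: state=(2.488, 1.153)
t=2.480: state=(2.567, 1.141)
compare at T: x=2.567, y=1.141

largest component: x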